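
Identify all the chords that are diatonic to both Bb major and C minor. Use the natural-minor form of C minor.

Bb, Cm, Eb, Gm

Triads in Bb major: Bb (I), Cm (ii), Dm (iii), Eb (IV), F (V), Gm (vi), Adim (vii°).
Triads in C minor (natural minor): Cm (i), Ddim (ii°), Eb (III), Fm (iv), Gm (v), Ab (VI), Bb (VII).
Shared triads with their functions: Bb (I in Bb major, VII in C minor); Cm (ii in Bb major, i in C minor); Eb (IV in Bb major, III in C minor); Gm (vi in Bb major, v in C minor).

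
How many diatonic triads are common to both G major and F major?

2

Diatonic triads of G major: G (I), Am (ii), Bm (iii), C (IV), D (V), Em (vi), F#dim (vii°).
Diatonic triads of F major: F (I), Gm (ii), Am (iii), Bb (IV), C (V), Dm (vi), Edim (vii°).
Matching root and quality in both lists: Am, C.
That gives 2 common triads.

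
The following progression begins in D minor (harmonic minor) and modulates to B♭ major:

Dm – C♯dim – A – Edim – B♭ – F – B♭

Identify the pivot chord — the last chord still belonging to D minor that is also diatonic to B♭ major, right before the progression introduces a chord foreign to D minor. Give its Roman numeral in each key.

B♭ — VI in D minor, I in B♭ major

Chords diatonic to D minor: Dm, Edim, Faug, Gm, A, B♭, C♯dim.
Reading the progression, the first chord not in that set is F, so the modulation leaves D minor there.
The chord immediately before F is B♭, which is diatonic to both keys: VI in D minor and I in B♭ major.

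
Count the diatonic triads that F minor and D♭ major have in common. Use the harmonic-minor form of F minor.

3

Diatonic triads of F minor (harmonic minor): Fm (i), Gdim (ii°), A♭aug (III+), B♭m (iv), C (V), D♭ (VI), Edim (vii°).
Diatonic triads of D♭ major: D♭ (I), E♭m (ii), Fm (iii), G♭ (IV), A♭ (V), B♭m (vi), Cdim (vii°).
Matching root and quality in both lists: Fm, B♭m, D♭.
That gives 3 common triads.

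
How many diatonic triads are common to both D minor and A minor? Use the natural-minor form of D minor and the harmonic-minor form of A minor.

3

Diatonic triads of D minor (natural minor): Dm (i), Edim (ii°), F (III), Gm (iv), Am (v), Bb (VI), C (VII).
Diatonic triads of A minor (harmonic minor): Am (i), Bdim (ii°), Caug (III+), Dm (iv), E (V), F (VI), G#dim (vii°).
Matching root and quality in both lists: Dm, F, Am.
That gives 3 common triads.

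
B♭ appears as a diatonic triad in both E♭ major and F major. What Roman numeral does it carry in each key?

V in E♭ major; IV in F major

The scale of E♭ major is E♭ F G A♭ B♭ C D; B♭ is degree 5, and the triad built there (B♭-D-F) is major, so it is V.
The scale of F major is F G A B♭ C D E; B♭ is degree 4, and the triad built there (B♭-D-F) is major, so it is IV.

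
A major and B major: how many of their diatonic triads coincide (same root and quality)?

Diatonic triads of A major: A major (I), B minor (ii), C# minor (iii), D major (IV), E major (V), F# minor (vi), G# diminished (vii°).
Diatonic triads of B major: B major (I), C# minor (ii), D# minor (iii), E major (IV), F# major (V), G# minor (vi), A# diminished (vii°).
Matching root and quality in both lists: C# minor, E major.
That gives 2 common triads.

2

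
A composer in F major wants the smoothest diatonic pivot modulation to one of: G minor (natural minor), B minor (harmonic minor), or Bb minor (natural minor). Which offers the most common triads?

Triads of F major: F major (I), G minor (ii), A minor (iii), Bb major (IV), C major (V), D minor (vi), E diminished (vii°).
G minor (natural minor) shares 4: F, Gm, Bb, Dm.
B minor (harmonic minor) shares 0: none.
Bb minor (natural minor) shares 0: none.
The most common triads (4) are shared with G minor.

G minor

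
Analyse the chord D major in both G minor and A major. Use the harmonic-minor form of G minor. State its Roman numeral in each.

The scale of G minor (harmonic minor) is G A Bb C D Eb F#; D is degree 5, and the triad built there (D-F#-A) is major, so it is V.
The scale of A major is A B C# D E F# G#; D is degree 4, and the triad built there (D-F#-A) is major, so it is IV.

V in G minor; IV in A major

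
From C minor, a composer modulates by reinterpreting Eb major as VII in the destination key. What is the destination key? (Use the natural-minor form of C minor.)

The numeral VII denotes a major triad on scale degree 7. With Eb on degree 7, the tonic of the new key is F.
Degree 7 carries a major triad in natural-minor keys, so the destination is F minor.
Check: the diatonic triads of F minor (natural minor) are Fm (i), Gdim (ii°), Ab (III), Bbm (iv), Cm (v), Db (VI), Eb (VII) — Eb major is indeed VII.

F minor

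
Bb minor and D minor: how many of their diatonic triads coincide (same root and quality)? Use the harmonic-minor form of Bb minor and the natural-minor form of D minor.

Diatonic triads of Bb minor (harmonic minor): Bbm (i), Cdim (ii°), Dbaug (III+), Ebm (iv), F (V), Gb (VI), Adim (vii°).
Diatonic triads of D minor (natural minor): Dm (i), Edim (ii°), F (III), Gm (iv), Am (v), Bb (VI), C (VII).
Matching root and quality in both lists: F.
That gives 1 common triad.

1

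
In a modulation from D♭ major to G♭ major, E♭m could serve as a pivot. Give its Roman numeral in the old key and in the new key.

ii in D♭ major; vi in G♭ major

The scale of D♭ major is D♭ E♭ F G♭ A♭ B♭ C; E♭ is degree 2, and the triad built there (E♭-G♭-B♭) is minor, so it is ii.
The scale of G♭ major is G♭ A♭ B♭ C♭ D♭ E♭ F; E♭ is degree 6, and the triad built there (E♭-G♭-B♭) is minor, so it is vi.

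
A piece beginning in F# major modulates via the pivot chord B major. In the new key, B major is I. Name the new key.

B major

The numeral I denotes a major triad on scale degree 1. With B on degree 1, the tonic of the new key is B.
Degree 1 carries a major triad in major keys, so the destination is B major.
Check: the diatonic triads of B major are B (I), C#m (ii), D#m (iii), E (IV), F# (V), G#m (vi), A#dim (vii°) — B major is indeed I.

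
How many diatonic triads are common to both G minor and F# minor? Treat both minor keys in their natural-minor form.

Diatonic triads of G minor (natural minor): Gm (i), Adim (ii°), Bb (III), Cm (iv), Dm (v), Eb (VI), F (VII).
Diatonic triads of F# minor (natural minor): F#m (i), G#dim (ii°), A (III), Bm (iv), C#m (v), D (VI), E (VII).
No triad has the same root and quality in both keys.

0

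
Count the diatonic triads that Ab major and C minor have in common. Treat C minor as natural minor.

Diatonic triads of Ab major: Ab (I), Bbm (ii), Cm (iii), Db (IV), Eb (V), Fm (vi), Gdim (vii°).
Diatonic triads of C minor (natural minor): Cm (i), Ddim (ii°), Eb (III), Fm (iv), Gm (v), Ab (VI), Bb (VII).
Matching root and quality in both lists: Ab, Cm, Eb, Fm.
That gives 4 common triads.

4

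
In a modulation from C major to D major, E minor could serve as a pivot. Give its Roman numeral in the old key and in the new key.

iii in C major; ii in D major

The scale of C major is C D E F G A B; E is degree 3, and the triad built there (E-G-B) is minor, so it is iii.
The scale of D major is D E F# G A B C#; E is degree 2, and the triad built there (E-G-B) is minor, so it is ii.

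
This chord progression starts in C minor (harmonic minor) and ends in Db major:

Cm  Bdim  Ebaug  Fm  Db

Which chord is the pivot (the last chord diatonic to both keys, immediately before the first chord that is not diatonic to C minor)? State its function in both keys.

Fm — iv in C minor, iii in Db major

Chords diatonic to C minor: Cm, Ddim, Ebaug, Fm, G, Ab, Bdim.
Reading the progression, the first chord not in that set is Db, so the modulation leaves C minor there.
The chord immediately before Db is Fm, which is diatonic to both keys: iv in C minor and iii in Db major.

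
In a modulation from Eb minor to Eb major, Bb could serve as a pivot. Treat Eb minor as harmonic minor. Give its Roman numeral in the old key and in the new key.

The scale of Eb minor (harmonic minor) is Eb F Gb Ab Bb Cb D; Bb is degree 5, and the triad built there (Bb-D-F) is major, so it is V.
The scale of Eb major is Eb F G Ab Bb C D; Bb is degree 5, and the triad built there (Bb-D-F) is major, so it is V.

V in Eb minor; V in Eb major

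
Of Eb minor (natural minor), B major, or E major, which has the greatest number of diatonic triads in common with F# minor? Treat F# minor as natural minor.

Triads of F# minor (natural minor): F# minor (i), G# diminished (ii°), A major (III), B minor (iv), C# minor (v), D major (VI), E major (VII).
Eb minor (natural minor) shares 0: none.
B major shares 2: C#m, E.
E major shares 4: F#m, A, C#m, E.
The most common triads (4) are shared with E major.

E major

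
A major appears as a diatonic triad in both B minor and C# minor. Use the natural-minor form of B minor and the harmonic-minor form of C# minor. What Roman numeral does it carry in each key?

VII in B minor; VI in C# minor

The scale of B minor (natural minor) is B C# D E F# G A; A is degree 7, and the triad built there (A-C#-E) is major, so it is VII.
The scale of C# minor (harmonic minor) is C# D# E F# G# A B#; A is degree 6, and the triad built there (A-C#-E) is major, so it is VI.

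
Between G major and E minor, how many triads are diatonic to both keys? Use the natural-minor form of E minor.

7

Diatonic triads of G major: G (I), Am (ii), Bm (iii), C (IV), D (V), Em (vi), F#dim (vii°).
Diatonic triads of E minor (natural minor): Em (i), F#dim (ii°), G (III), Am (iv), Bm (v), C (VI), D (VII).
Matching root and quality in both lists: G, Am, Bm, C, D, Em, F#dim.
That gives 7 common triads.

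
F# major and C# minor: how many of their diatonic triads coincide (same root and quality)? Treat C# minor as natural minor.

2

Diatonic triads of F# major: F# major (I), G# minor (ii), A# minor (iii), B major (IV), C# major (V), D# minor (vi), E# diminished (vii°).
Diatonic triads of C# minor (natural minor): C# minor (i), D# diminished (ii°), E major (III), F# minor (iv), G# minor (v), A major (VI), B major (VII).
Matching root and quality in both lists: G# minor, B major.
That gives 2 common triads.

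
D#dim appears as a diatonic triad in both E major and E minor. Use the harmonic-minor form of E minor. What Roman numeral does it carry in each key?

vii° in E major; vii° in E minor

The scale of E major is E F# G# A B C# D#; D# is degree 7, and the triad built there (D#-F#-A) is diminished, so it is vii°.
The scale of E minor (harmonic minor) is E F# G A B C D#; D# is degree 7, and the triad built there (D#-F#-A) is diminished, so it is vii°.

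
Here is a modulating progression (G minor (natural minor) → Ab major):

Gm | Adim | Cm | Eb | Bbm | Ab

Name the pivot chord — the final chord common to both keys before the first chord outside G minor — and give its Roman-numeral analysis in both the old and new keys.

Chords diatonic to G minor: Gm, Adim, Bb, Cm, Dm, Eb, F.
Reading the progression, the first chord not in that set is Bbm, so the modulation leaves G minor there.
The chord immediately before Bbm is Eb, which is diatonic to both keys: VI in G minor and V in Ab major.

Eb — VI in G minor, V in Ab major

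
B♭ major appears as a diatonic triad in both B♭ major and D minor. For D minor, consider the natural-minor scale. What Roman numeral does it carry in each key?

The scale of B♭ major is B♭ C D E♭ F G A; B♭ is degree 1, and the triad built there (B♭-D-F) is major, so it is I.
The scale of D minor (natural minor) is D E F G A B♭ C; B♭ is degree 6, and the triad built there (B♭-D-F) is major, so it is VI.

I in B♭ major; VI in D minor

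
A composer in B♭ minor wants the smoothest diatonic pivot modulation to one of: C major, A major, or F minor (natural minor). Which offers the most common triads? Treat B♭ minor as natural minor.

F minor

Triads of B♭ minor (natural minor): B♭m (i), Cdim (ii°), D♭ (III), E♭m (iv), Fm (v), G♭ (VI), A♭ (VII).
C major shares 0: none.
A major shares 0: none.
F minor (natural minor) shares 4: B♭m, D♭, Fm, A♭.
The most common triads (4) are shared with F minor.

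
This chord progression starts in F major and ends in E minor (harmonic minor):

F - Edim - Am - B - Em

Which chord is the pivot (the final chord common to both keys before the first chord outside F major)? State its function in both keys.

Chords diatonic to F major: F, Gm, Am, Bb, C, Dm, Edim.
Reading the progression, the first chord not in that set is B, so the modulation leaves F major there.
The chord immediately before B is Am, which is diatonic to both keys: iii in F major and iv in E minor.

Am — iii in F major, iv in E minor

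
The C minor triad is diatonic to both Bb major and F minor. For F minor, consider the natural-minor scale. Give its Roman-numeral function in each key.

The scale of Bb major is Bb C D Eb F G A; C is degree 2, and the triad built there (C-Eb-G) is minor, so it is ii.
The scale of F minor (natural minor) is F G Ab Bb C Db Eb; C is degree 5, and the triad built there (C-Eb-G) is minor, so it is v.

ii in Bb major; v in F minor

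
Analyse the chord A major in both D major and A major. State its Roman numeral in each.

V in D major; I in A major

The scale of D major is D E F♯ G A B C♯; A is degree 5, and the triad built there (A-C♯-E) is major, so it is V.
The scale of A major is A B C♯ D E F♯ G♯; A is degree 1, and the triad built there (A-C♯-E) is major, so it is I.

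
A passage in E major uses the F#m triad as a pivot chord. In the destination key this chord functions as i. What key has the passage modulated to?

F# minor

The numeral i denotes a minor triad on scale degree 1. With F# on degree 1, the tonic of the new key is F#.
Degree 1 carries a minor triad in minor keys, so the destination is F# minor.
Check: the diatonic triads of F# minor (natural minor) are F#m (i), G#dim (ii°), A (III), Bm (iv), C#m (v), D (VI), E (VII) — F#m is indeed i.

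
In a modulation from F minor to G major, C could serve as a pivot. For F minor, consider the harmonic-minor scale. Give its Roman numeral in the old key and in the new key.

The scale of F minor (harmonic minor) is F G Ab Bb C Db E; C is degree 5, and the triad built there (C-E-G) is major, so it is V.
The scale of G major is G A B C D E F#; C is degree 4, and the triad built there (C-E-G) is major, so it is IV.

V in F minor; IV in G major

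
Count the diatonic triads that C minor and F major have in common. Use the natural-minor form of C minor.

2

Diatonic triads of C minor (natural minor): Cm (i), Ddim (ii°), Eb (III), Fm (iv), Gm (v), Ab (VI), Bb (VII).
Diatonic triads of F major: F (I), Gm (ii), Am (iii), Bb (IV), C (V), Dm (vi), Edim (vii°).
Matching root and quality in both lists: Gm, Bb.
That gives 2 common triads.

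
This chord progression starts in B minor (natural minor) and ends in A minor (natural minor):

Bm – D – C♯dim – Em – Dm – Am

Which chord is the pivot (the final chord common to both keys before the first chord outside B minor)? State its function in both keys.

Em — iv in B minor, v in A minor

Chords diatonic to B minor: Bm, C♯dim, D, Em, F♯m, G, A.
Reading the progression, the first chord not in that set is Dm, so the modulation leaves B minor there.
The chord immediately before Dm is Em, which is diatonic to both keys: iv in B minor and v in A minor.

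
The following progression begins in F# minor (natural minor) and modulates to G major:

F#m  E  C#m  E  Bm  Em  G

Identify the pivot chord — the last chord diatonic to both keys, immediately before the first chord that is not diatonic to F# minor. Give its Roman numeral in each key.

Chords diatonic to F# minor: F#m, G#dim, A, Bm, C#m, D, E.
Reading the progression, the first chord not in that set is Em, so the modulation leaves F# minor there.
The chord immediately before Em is Bm, which is diatonic to both keys: iv in F# minor and iii in G major.

Bm — iv in F# minor, iii in G major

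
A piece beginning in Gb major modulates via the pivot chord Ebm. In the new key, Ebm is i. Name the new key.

Eb minor

The numeral i denotes a minor triad on scale degree 1. With Eb on degree 1, the tonic of the new key is Eb.
Degree 1 carries a minor triad in minor keys, so the destination is Eb minor.
Check: the diatonic triads of Eb minor (natural minor) are Ebm (i), Fdim (ii°), Gb (III), Abm (iv), Bbm (v), Cb (VI), Db (VII) — Ebm is indeed i.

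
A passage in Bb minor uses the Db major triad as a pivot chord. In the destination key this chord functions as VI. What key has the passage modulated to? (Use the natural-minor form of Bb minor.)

F minor

The numeral VI denotes a major triad on scale degree 6. With Db on degree 6, the tonic of the new key is F.
Degree 6 carries a major triad in minor keys, so the destination is F minor.
Check: the diatonic triads of F minor (natural minor) are Fm (i), Gdim (ii°), Ab (III), Bbm (iv), Cm (v), Db (VI), Eb (VII) — Db major is indeed VI.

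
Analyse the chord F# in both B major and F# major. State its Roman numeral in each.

V in B major; I in F# major

The scale of B major is B C# D# E F# G# A#; F# is degree 5, and the triad built there (F#-A#-C#) is major, so it is V.
The scale of F# major is F# G# A# B C# D# E#; F# is degree 1, and the triad built there (F#-A#-C#) is major, so it is I.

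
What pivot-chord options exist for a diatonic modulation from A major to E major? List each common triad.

Triads in A major: A (I), Bm (ii), C#m (iii), D (IV), E (V), F#m (vi), G#dim (vii°).
Triads in E major: E (I), F#m (ii), G#m (iii), A (IV), B (V), C#m (vi), D#dim (vii°).
Shared triads with their functions: A (I in A major, IV in E major); C#m (iii in A major, vi in E major); E (V in A major, I in E major); F#m (vi in A major, ii in E major).

A, C#m, E, F#m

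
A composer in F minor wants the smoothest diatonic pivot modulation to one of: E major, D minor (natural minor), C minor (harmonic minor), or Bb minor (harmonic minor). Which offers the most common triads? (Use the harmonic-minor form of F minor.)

D minor

Triads of F minor (harmonic minor): F minor (i), G diminished (ii°), Ab augmented (III+), Bb minor (iv), C major (V), Db major (VI), E diminished (vii°).
E major shares 0: none.
D minor (natural minor) shares 2: C, Edim.
C minor (harmonic minor) shares 1: Fm.
Bb minor (harmonic minor) shares 1: Bbm.
The most common triads (2) are shared with D minor.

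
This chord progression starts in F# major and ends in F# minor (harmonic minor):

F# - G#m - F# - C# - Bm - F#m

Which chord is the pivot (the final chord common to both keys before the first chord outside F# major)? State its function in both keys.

C# — V in F# major, V in F# minor

Chords diatonic to F# major: F#, G#m, A#m, B, C#, D#m, E#dim.
Reading the progression, the first chord not in that set is Bm, so the modulation leaves F# major there.
The chord immediately before Bm is C#, which is diatonic to both keys: V in F# major and V in F# minor.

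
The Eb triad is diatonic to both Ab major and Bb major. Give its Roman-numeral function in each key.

The scale of Ab major is Ab Bb C Db Eb F G; Eb is degree 5, and the triad built there (Eb-G-Bb) is major, so it is V.
The scale of Bb major is Bb C D Eb F G A; Eb is degree 4, and the triad built there (Eb-G-Bb) is major, so it is IV.

V in Ab major; IV in Bb major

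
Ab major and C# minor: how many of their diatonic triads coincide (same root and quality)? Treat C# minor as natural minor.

0

Diatonic triads of Ab major: Ab (I), Bbm (ii), Cm (iii), Db (IV), Eb (V), Fm (vi), Gdim (vii°).
Diatonic triads of C# minor (natural minor): C#m (i), D#dim (ii°), E (III), F#m (iv), G#m (v), A (VI), B (VII).
No triad has the same root and quality in both keys.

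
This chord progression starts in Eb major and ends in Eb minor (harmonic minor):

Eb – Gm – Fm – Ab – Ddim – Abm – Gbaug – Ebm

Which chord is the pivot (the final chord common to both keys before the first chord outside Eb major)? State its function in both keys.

Chords diatonic to Eb major: Eb, Fm, Gm, Ab, Bb, Cm, Ddim.
Reading the progression, the first chord not in that set is Abm, so the modulation leaves Eb major there.
The chord immediately before Abm is Ddim, which is diatonic to both keys: vii° in Eb major and vii° in Eb minor.

Ddim — vii° in Eb major, vii° in Eb minor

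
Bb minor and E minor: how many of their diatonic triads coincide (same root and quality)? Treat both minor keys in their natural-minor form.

Diatonic triads of Bb minor (natural minor): Bbm (i), Cdim (ii°), Db (III), Ebm (iv), Fm (v), Gb (VI), Ab (VII).
Diatonic triads of E minor (natural minor): Em (i), F#dim (ii°), G (III), Am (iv), Bm (v), C (VI), D (VII).
No triad has the same root and quality in both keys.

0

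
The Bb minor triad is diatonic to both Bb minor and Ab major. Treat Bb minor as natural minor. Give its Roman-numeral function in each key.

i in Bb minor; ii in Ab major

The scale of Bb minor (natural minor) is Bb C Db Eb F Gb Ab; Bb is degree 1, and the triad built there (Bb-Db-F) is minor, so it is i.
The scale of Ab major is Ab Bb C Db Eb F G; Bb is degree 2, and the triad built there (Bb-Db-F) is minor, so it is ii.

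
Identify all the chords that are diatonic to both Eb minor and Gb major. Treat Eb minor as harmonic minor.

Ebm, Fdim, Abm, Cb

Triads in Eb minor (harmonic minor): Ebm (i), Fdim (ii°), Gbaug (III+), Abm (iv), Bb (V), Cb (VI), Ddim (vii°).
Triads in Gb major: Gb (I), Abm (ii), Bbm (iii), Cb (IV), Db (V), Ebm (vi), Fdim (vii°).
Shared triads with their functions: Ebm (i in Eb minor, vi in Gb major); Fdim (ii° in Eb minor, vii° in Gb major); Abm (iv in Eb minor, ii in Gb major); Cb (VI in Eb minor, IV in Gb major).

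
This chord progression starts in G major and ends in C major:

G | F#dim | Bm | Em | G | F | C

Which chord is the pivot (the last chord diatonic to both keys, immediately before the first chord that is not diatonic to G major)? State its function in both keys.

G — I in G major, V in C major

Chords diatonic to G major: G, Am, Bm, C, D, Em, F#dim.
Reading the progression, the first chord not in that set is F, so the modulation leaves G major there.
The chord immediately before F is G, which is diatonic to both keys: I in G major and V in C major.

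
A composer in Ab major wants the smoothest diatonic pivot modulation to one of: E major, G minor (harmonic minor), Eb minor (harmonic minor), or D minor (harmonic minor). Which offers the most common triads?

G minor

Triads of Ab major: Ab major (I), Bb minor (ii), C minor (iii), Db major (IV), Eb major (V), F minor (vi), G diminished (vii°).
E major shares 0: none.
G minor (harmonic minor) shares 2: Cm, Eb.
Eb minor (harmonic minor) shares 0: none.
D minor (harmonic minor) shares 0: none.
The most common triads (2) are shared with G minor.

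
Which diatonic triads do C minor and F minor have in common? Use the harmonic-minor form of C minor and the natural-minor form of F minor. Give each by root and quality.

Triads in C minor (harmonic minor): C minor (i), D diminished (ii°), Eb augmented (III+), F minor (iv), G major (V), Ab major (VI), B diminished (vii°).
Triads in F minor (natural minor): F minor (i), G diminished (ii°), Ab major (III), Bb minor (iv), C minor (v), Db major (VI), Eb major (VII).
Shared triads with their functions: C minor (i in C minor, v in F minor); F minor (iv in C minor, i in F minor); Ab major (VI in C minor, III in F minor).

Cm, Fm, Ab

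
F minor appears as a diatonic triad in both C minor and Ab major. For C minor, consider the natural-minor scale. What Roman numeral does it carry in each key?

The scale of C minor (natural minor) is C D Eb F G Ab Bb; F is degree 4, and the triad built there (F-Ab-C) is minor, so it is iv.
The scale of Ab major is Ab Bb C Db Eb F G; F is degree 6, and the triad built there (F-Ab-C) is minor, so it is vi.

iv in C minor; vi in Ab major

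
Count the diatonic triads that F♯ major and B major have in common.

Diatonic triads of F♯ major: F♯ (I), G♯m (ii), A♯m (iii), B (IV), C♯ (V), D♯m (vi), E♯dim (vii°).
Diatonic triads of B major: B (I), C♯m (ii), D♯m (iii), E (IV), F♯ (V), G♯m (vi), A♯dim (vii°).
Matching root and quality in both lists: F♯, G♯m, B, D♯m.
That gives 4 common triads.

4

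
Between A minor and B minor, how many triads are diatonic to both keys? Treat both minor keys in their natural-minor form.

2

Diatonic triads of A minor (natural minor): Am (i), Bdim (ii°), C (III), Dm (iv), Em (v), F (VI), G (VII).
Diatonic triads of B minor (natural minor): Bm (i), C#dim (ii°), D (III), Em (iv), F#m (v), G (VI), A (VII).
Matching root and quality in both lists: Em, G.
That gives 2 common triads.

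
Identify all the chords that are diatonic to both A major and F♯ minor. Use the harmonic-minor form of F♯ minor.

Triads in A major: A major (I), B minor (ii), C♯ minor (iii), D major (IV), E major (V), F♯ minor (vi), G♯ diminished (vii°).
Triads in F♯ minor (harmonic minor): F♯ minor (i), G♯ diminished (ii°), A augmented (III+), B minor (iv), C♯ major (V), D major (VI), E♯ diminished (vii°).
Shared triads with their functions: B minor (ii in A major, iv in F♯ minor); D major (IV in A major, VI in F♯ minor); F♯ minor (vi in A major, i in F♯ minor); G♯ diminished (vii° in A major, ii° in F♯ minor).

Bm, D, F♯m, G♯dim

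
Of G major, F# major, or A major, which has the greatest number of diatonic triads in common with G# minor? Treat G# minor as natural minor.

F# major

Triads of G# minor (natural minor): G#m (i), A#dim (ii°), B (III), C#m (iv), D#m (v), E (VI), F# (VII).
G major shares 0: none.
F# major shares 4: G#m, B, D#m, F#.
A major shares 2: C#m, E.
The most common triads (4) are shared with F# major.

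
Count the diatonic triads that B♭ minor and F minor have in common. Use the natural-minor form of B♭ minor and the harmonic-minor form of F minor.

3

Diatonic triads of B♭ minor (natural minor): B♭ minor (i), C diminished (ii°), D♭ major (III), E♭ minor (iv), F minor (v), G♭ major (VI), A♭ major (VII).
Diatonic triads of F minor (harmonic minor): F minor (i), G diminished (ii°), A♭ augmented (III+), B♭ minor (iv), C major (V), D♭ major (VI), E diminished (vii°).
Matching root and quality in both lists: B♭ minor, D♭ major, F minor.
That gives 3 common triads.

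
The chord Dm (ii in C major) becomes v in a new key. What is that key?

G minor

The numeral v denotes a minor triad on scale degree 5. With D on degree 5, the tonic of the new key is G.
Degree 5 carries a minor triad in natural-minor keys, so the destination is G minor.
Check: the diatonic triads of G minor (natural minor) are Gm (i), Adim (ii°), B♭ (III), Cm (iv), Dm (v), E♭ (VI), F (VII) — Dm is indeed v.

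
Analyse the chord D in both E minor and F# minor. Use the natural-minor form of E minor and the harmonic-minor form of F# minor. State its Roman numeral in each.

The scale of E minor (natural minor) is E F# G A B C D; D is degree 7, and the triad built there (D-F#-A) is major, so it is VII.
The scale of F# minor (harmonic minor) is F# G# A B C# D E#; D is degree 6, and the triad built there (D-F#-A) is major, so it is VI.

VII in E minor; VI in F# minor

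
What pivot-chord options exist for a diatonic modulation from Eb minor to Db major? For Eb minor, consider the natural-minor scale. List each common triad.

Ebm, Gb, Bbm, Db

Triads in Eb minor (natural minor): Ebm (i), Fdim (ii°), Gb (III), Abm (iv), Bbm (v), Cb (VI), Db (VII).
Triads in Db major: Db (I), Ebm (ii), Fm (iii), Gb (IV), Ab (V), Bbm (vi), Cdim (vii°).
Shared triads with their functions: Ebm (i in Eb minor, ii in Db major); Gb (III in Eb minor, IV in Db major); Bbm (v in Eb minor, vi in Db major); Db (VII in Eb minor, I in Db major).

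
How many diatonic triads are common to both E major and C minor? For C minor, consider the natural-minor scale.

0

Diatonic triads of E major: E (I), F#m (ii), G#m (iii), A (IV), B (V), C#m (vi), D#dim (vii°).
Diatonic triads of C minor (natural minor): Cm (i), Ddim (ii°), Eb (III), Fm (iv), Gm (v), Ab (VI), Bb (VII).
No triad has the same root and quality in both keys.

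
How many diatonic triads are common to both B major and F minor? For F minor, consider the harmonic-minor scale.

0

Diatonic triads of B major: B major (I), C# minor (ii), D# minor (iii), E major (IV), F# major (V), G# minor (vi), A# diminished (vii°).
Diatonic triads of F minor (harmonic minor): F minor (i), G diminished (ii°), Ab augmented (III+), Bb minor (iv), C major (V), Db major (VI), E diminished (vii°).
No triad has the same root and quality in both keys.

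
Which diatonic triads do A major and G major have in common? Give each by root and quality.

Triads in A major: A major (I), B minor (ii), C♯ minor (iii), D major (IV), E major (V), F♯ minor (vi), G♯ diminished (vii°).
Triads in G major: G major (I), A minor (ii), B minor (iii), C major (IV), D major (V), E minor (vi), F♯ diminished (vii°).
Shared triads with their functions: B minor (ii in A major, iii in G major); D major (IV in A major, V in G major).

Bm, D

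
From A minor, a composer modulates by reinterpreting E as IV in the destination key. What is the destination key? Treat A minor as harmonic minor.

B major

The numeral IV denotes a major triad on scale degree 4. With E on degree 4, the tonic of the new key is B.
Degree 4 carries a major triad in major keys, so the destination is B major.
Check: the diatonic triads of B major are B (I), C♯m (ii), D♯m (iii), E (IV), F♯ (V), G♯m (vi), A♯dim (vii°) — E is indeed IV.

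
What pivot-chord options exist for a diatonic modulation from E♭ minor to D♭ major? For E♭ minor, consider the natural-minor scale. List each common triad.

E♭m, G♭, B♭m, D♭

Triads in E♭ minor (natural minor): E♭m (i), Fdim (ii°), G♭ (III), A♭m (iv), B♭m (v), C♭ (VI), D♭ (VII).
Triads in D♭ major: D♭ (I), E♭m (ii), Fm (iii), G♭ (IV), A♭ (V), B♭m (vi), Cdim (vii°).
Shared triads with their functions: E♭m (i in E♭ minor, ii in D♭ major); G♭ (III in E♭ minor, IV in D♭ major); B♭m (v in E♭ minor, vi in D♭ major); D♭ (VII in E♭ minor, I in D♭ major).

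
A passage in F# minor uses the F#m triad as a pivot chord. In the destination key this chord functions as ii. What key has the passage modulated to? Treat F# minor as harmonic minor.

The numeral ii denotes a minor triad on scale degree 2. With F# on degree 2, the tonic of the new key is E.
Degree 2 carries a minor triad in major keys, so the destination is E major.
Check: the diatonic triads of E major are E (I), F#m (ii), G#m (iii), A (IV), B (V), C#m (vi), D#dim (vii°) — F#m is indeed ii.

E major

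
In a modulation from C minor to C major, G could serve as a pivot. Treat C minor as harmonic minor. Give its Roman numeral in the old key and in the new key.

The scale of C minor (harmonic minor) is C D E♭ F G A♭ B; G is degree 5, and the triad built there (G-B-D) is major, so it is V.
The scale of C major is C D E F G A B; G is degree 5, and the triad built there (G-B-D) is major, so it is V.

V in C minor; V in C major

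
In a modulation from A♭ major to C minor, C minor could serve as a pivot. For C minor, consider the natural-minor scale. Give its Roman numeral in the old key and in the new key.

iii in A♭ major; i in C minor

The scale of A♭ major is A♭ B♭ C D♭ E♭ F G; C is degree 3, and the triad built there (C-E♭-G) is minor, so it is iii.
The scale of C minor (natural minor) is C D E♭ F G A♭ B♭; C is degree 1, and the triad built there (C-E♭-G) is minor, so it is i.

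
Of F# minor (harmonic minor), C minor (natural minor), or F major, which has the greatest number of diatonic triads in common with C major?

Triads of C major: C major (I), D minor (ii), E minor (iii), F major (IV), G major (V), A minor (vi), B diminished (vii°).
F# minor (harmonic minor) shares 0: none.
C minor (natural minor) shares 0: none.
F major shares 4: C, Dm, F, Am.
The most common triads (4) are shared with F major.

F major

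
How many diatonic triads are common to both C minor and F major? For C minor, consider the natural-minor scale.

2

Diatonic triads of C minor (natural minor): Cm (i), Ddim (ii°), E♭ (III), Fm (iv), Gm (v), A♭ (VI), B♭ (VII).
Diatonic triads of F major: F (I), Gm (ii), Am (iii), B♭ (IV), C (V), Dm (vi), Edim (vii°).
Matching root and quality in both lists: Gm, B♭.
That gives 2 common triads.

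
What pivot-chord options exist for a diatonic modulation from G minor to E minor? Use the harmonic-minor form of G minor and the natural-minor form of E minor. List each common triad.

D, F♯dim

Triads in G minor (harmonic minor): Gm (i), Adim (ii°), B♭aug (III+), Cm (iv), D (V), E♭ (VI), F♯dim (vii°).
Triads in E minor (natural minor): Em (i), F♯dim (ii°), G (III), Am (iv), Bm (v), C (VI), D (VII).
Shared triads with their functions: D (V in G minor, VII in E minor); F♯dim (vii° in G minor, ii° in E minor).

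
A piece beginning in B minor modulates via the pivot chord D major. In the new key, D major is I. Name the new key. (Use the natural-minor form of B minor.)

The numeral I denotes a major triad on scale degree 1. With D on degree 1, the tonic of the new key is D.
Degree 1 carries a major triad in major keys, so the destination is D major.
Check: the diatonic triads of D major are D (I), Em (ii), F#m (iii), G (IV), A (V), Bm (vi), C#dim (vii°) — D major is indeed I.

D major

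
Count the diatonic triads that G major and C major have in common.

Diatonic triads of G major: G (I), Am (ii), Bm (iii), C (IV), D (V), Em (vi), F#dim (vii°).
Diatonic triads of C major: C (I), Dm (ii), Em (iii), F (IV), G (V), Am (vi), Bdim (vii°).
Matching root and quality in both lists: G, Am, C, Em.
That gives 4 common triads.

4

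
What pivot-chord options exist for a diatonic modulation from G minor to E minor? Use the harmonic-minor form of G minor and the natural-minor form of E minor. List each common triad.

D, F♯dim

Triads in G minor (harmonic minor): Gm (i), Adim (ii°), B♭aug (III+), Cm (iv), D (V), E♭ (VI), F♯dim (vii°).
Triads in E minor (natural minor): Em (i), F♯dim (ii°), G (III), Am (iv), Bm (v), C (VI), D (VII).
Shared triads with their functions: D (V in G minor, VII in E minor); F♯dim (vii° in G minor, ii° in E minor).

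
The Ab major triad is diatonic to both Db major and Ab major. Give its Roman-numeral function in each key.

The scale of Db major is Db Eb F Gb Ab Bb C; Ab is degree 5, and the triad built there (Ab-C-Eb) is major, so it is V.
The scale of Ab major is Ab Bb C Db Eb F G; Ab is degree 1, and the triad built there (Ab-C-Eb) is major, so it is I.

V in Db major; I in Ab major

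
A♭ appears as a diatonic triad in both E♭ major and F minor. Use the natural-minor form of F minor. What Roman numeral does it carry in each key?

IV in E♭ major; III in F minor

The scale of E♭ major is E♭ F G A♭ B♭ C D; A♭ is degree 4, and the triad built there (A♭-C-E♭) is major, so it is IV.
The scale of F minor (natural minor) is F G A♭ B♭ C D♭ E♭; A♭ is degree 3, and the triad built there (A♭-C-E♭) is major, so it is III.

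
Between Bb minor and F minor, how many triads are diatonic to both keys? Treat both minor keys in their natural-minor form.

Diatonic triads of Bb minor (natural minor): Bbm (i), Cdim (ii°), Db (III), Ebm (iv), Fm (v), Gb (VI), Ab (VII).
Diatonic triads of F minor (natural minor): Fm (i), Gdim (ii°), Ab (III), Bbm (iv), Cm (v), Db (VI), Eb (VII).
Matching root and quality in both lists: Bbm, Db, Fm, Ab.
That gives 4 common triads.

4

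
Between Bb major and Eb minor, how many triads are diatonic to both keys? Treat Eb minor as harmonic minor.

1

Diatonic triads of Bb major: Bb (I), Cm (ii), Dm (iii), Eb (IV), F (V), Gm (vi), Adim (vii°).
Diatonic triads of Eb minor (harmonic minor): Ebm (i), Fdim (ii°), Gbaug (III+), Abm (iv), Bb (V), Cb (VI), Ddim (vii°).
Matching root and quality in both lists: Bb.
That gives 1 common triad.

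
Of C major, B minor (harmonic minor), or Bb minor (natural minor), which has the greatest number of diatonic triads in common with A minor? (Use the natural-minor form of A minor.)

Triads of A minor (natural minor): Am (i), Bdim (ii°), C (III), Dm (iv), Em (v), F (VI), G (VII).
C major shares 7: Am, Bdim, C, Dm, Em, F, G.
B minor (harmonic minor) shares 2: Em, G.
Bb minor (natural minor) shares 0: none.
The most common triads (7) are shared with C major.

C major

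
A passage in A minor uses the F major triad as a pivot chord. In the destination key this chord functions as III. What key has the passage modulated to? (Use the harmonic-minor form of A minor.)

D minor

The numeral III denotes a major triad on scale degree 3. With F on degree 3, the tonic of the new key is D.
Degree 3 carries a major triad in natural-minor keys, so the destination is D minor.
Check: the diatonic triads of D minor (natural minor) are Dm (i), Edim (ii°), F (III), Gm (iv), Am (v), Bb (VI), C (VII) — F major is indeed III.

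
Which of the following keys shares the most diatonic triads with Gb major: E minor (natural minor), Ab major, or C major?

Ab major

Triads of Gb major: Gb major (I), Ab minor (ii), Bb minor (iii), Cb major (IV), Db major (V), Eb minor (vi), F diminished (vii°).
E minor (natural minor) shares 0: none.
Ab major shares 2: Bbm, Db.
C major shares 0: none.
The most common triads (2) are shared with Ab major.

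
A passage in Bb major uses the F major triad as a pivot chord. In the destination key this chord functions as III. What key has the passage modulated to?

D minor

The numeral III denotes a major triad on scale degree 3. With F on degree 3, the tonic of the new key is D.
Degree 3 carries a major triad in natural-minor keys, so the destination is D minor.
Check: the diatonic triads of D minor (natural minor) are Dm (i), Edim (ii°), F (III), Gm (iv), Am (v), Bb (VI), C (VII) — F major is indeed III.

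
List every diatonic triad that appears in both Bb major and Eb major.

Bb, Cm, Eb, Gm

Triads in Bb major: Bb major (I), C minor (ii), D minor (iii), Eb major (IV), F major (V), G minor (vi), A diminished (vii°).
Triads in Eb major: Eb major (I), F minor (ii), G minor (iii), Ab major (IV), Bb major (V), C minor (vi), D diminished (vii°).
Shared triads with their functions: Bb major (I in Bb major, V in Eb major); C minor (ii in Bb major, vi in Eb major); Eb major (IV in Bb major, I in Eb major); G minor (vi in Bb major, iii in Eb major).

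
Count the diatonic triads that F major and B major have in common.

Diatonic triads of F major: F (I), Gm (ii), Am (iii), Bb (IV), C (V), Dm (vi), Edim (vii°).
Diatonic triads of B major: B (I), C#m (ii), D#m (iii), E (IV), F# (V), G#m (vi), A#dim (vii°).
No triad has the same root and quality in both keys.

0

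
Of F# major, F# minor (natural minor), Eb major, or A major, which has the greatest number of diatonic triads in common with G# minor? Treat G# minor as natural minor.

Triads of G# minor (natural minor): G#m (i), A#dim (ii°), B (III), C#m (iv), D#m (v), E (VI), F# (VII).
F# major shares 4: G#m, B, D#m, F#.
F# minor (natural minor) shares 2: C#m, E.
Eb major shares 0: none.
A major shares 2: C#m, E.
The most common triads (4) are shared with F# major.

F# major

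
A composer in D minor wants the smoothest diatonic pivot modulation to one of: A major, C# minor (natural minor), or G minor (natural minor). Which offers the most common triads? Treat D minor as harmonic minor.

G minor

Triads of D minor (harmonic minor): Dm (i), Edim (ii°), Faug (III+), Gm (iv), A (V), Bb (VI), C#dim (vii°).
A major shares 1: A.
C# minor (natural minor) shares 1: A.
G minor (natural minor) shares 3: Dm, Gm, Bb.
The most common triads (3) are shared with G minor.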